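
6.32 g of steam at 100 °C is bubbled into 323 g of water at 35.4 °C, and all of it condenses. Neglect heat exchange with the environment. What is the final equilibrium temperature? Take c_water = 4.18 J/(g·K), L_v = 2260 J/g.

Setting the total heat transfer to zero:
latent heat released on condensation: 6.32·2260 = 14283
  condensed water 100 °C→T: 26.42(T − 100)
  original water: 1350.1(T − 35.4)
1376.6 T = 14283 + 2641.8 + 47795 = 64720
T ≈ 47.02 °C — below 100 °C, confirming all the steam condensed.

T_f ≈ 47.0 °C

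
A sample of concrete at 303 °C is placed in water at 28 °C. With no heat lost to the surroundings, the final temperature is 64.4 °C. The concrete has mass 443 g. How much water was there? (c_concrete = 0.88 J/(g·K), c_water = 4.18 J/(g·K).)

m ≈ 611 g

|Q_concrete| = |Q_water|:
443×0.88×(303 − 64.4) = m×4.18×(64.4 − 28)
152.15 m = 93016  ⇒  m ≈ 611.3 g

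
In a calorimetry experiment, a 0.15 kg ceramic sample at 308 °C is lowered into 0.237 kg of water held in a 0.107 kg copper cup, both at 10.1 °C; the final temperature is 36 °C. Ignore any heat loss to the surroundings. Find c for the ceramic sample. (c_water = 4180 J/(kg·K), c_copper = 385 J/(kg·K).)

Conservation of energy gives ΣQ = 0:
0.15·c·(36 − 308) + 0.237·4180·(36 − 10.1) + 0.107·385·(36 − 10.1) = 0
-40.8 c = -26725
c = -26725/-40.8 ≈ 655 J/(kg·K)

c ≈ 655 J/(kg·K)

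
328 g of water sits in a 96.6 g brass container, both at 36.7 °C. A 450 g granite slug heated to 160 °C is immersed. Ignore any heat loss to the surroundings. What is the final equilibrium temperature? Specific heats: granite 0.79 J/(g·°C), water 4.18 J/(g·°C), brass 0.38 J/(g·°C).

Taking heat into each body as positive, Σ m c ΔT = 0:
450×0.79×(T − 160) + 328×4.18×(T − 36.7) + 96.6×0.38×(T − 36.7) = 0
355.5(T − 160) + 1371(T − 36.7) + 36.71(T − 36.7) = 0
(355.5 + 1371 + 36.71) T = 355.5×160 + 1371×36.7 + 36.71×36.7
T ≈ 61.56 °C

T_f ≈ 61.6 °C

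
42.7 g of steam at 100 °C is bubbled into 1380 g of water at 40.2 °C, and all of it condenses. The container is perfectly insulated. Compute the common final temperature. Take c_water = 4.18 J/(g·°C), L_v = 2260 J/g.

T_f ≈ 58.2 °C

Conservation of energy gives ΣQ = 0:
condense steam: −42.7×2260 = −96502
  condensate cools 100→T: 42.7×4.18×(T − 100) = 178.49(T − 100)
  water warms: 1380×4.18×(T − 40.2) = 5768.4(T − 40.2)
5946.9 T = 96502 + 17849 + 231890 = 346240
T ≈ 58.22 °C — below 100 °C, confirming all the steam condensed.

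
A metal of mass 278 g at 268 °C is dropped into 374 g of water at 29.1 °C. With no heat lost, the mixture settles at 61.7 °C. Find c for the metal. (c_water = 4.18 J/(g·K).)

c ≈ 0.889 J/(g·K)

Energy conservation, ΣQ = 0:
278·c·(61.7 − 268) + 374·4.18·(61.7 − 29.1) = 0
-57351 c = -50964
c = -50964/-57351 ≈ 0.8886 J/(g·K)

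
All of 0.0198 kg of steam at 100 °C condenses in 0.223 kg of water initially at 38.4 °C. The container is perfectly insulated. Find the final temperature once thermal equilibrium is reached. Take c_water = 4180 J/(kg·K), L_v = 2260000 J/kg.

Energy conservation, ΣQ = 0:
latent heat released on condensation: 0.0198×2260000 = 44748
  condensate cools 100→T: 0.0198×4180×(T − 100) = 82.76(T − 100)
  original water: 932.14(T − 38.4)
1014.9 T = 44748 + 8276.4 + 35794 = 88819
T ≈ 87.51 °C, under the boiling point, so the assumption holds.

T_f ≈ 87.5 °C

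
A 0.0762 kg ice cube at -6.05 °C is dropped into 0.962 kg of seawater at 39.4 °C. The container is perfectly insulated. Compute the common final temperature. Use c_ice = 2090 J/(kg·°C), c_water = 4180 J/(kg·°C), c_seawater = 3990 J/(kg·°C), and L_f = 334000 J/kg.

Energy balance with sensible and latent terms:
warm ice to 0 °C: 0.0762×2090×(0 − (-6.05)) = 963.51; melt ice: 0.0762×334000 = 25451; warm the meltwater: 318.52 T; seawater: 3838.4(T − 39.4)
4156.9 T = 151232 − 26414 = 124818
T ≈ 30.03 °C. Since T > 0 °C, the all-ice-melts assumption holds.

T_f ≈ 30.0 °C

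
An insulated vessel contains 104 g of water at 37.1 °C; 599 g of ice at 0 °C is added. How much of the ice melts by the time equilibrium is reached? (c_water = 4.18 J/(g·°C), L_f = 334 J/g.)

m_melted ≈ 48.3 g

Water can give up m c ΔT = 104·4.18·37.1 = 16128 J before reaching 0 °C.
Melting all 599 g of ice would need 599·334 = 200066 J.
Since 16128 < 200066 J, not all the ice melts; equilibrium is at 0 °C.
Mass melted = 16128/334 ≈ 48.29 g.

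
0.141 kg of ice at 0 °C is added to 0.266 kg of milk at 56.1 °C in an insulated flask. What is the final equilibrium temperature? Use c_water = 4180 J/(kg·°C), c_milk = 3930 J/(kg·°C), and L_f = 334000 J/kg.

T_f ≈ 7.1 °C

Net heat exchanged in the isolated system is zero:
latent heat to melt: 0.141×334000 = 47094
  warm the meltwater: 589.38 T
  milk: 1045.4(T − 56.1)
1634.8 T = 58646 − 47094 = 11552
T ≈ 7.07 °C — above 0 °C, consistent with complete melting.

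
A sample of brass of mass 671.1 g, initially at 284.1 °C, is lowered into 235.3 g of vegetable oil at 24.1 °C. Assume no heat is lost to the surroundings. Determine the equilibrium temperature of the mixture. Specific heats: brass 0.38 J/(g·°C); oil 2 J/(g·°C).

T_f ≈ 115.5 °C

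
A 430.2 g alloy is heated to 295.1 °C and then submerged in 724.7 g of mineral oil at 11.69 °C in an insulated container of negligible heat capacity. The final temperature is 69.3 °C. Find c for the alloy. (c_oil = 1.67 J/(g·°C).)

Energy conservation, ΣQ = 0:
430.2·c·(69.3 − 295.1) + 724.7·1.67·(69.3 − 11.69) = 0
-97139 c = -69722
c = -69722/-97139 ≈ 0.7178 J/(g·°C)

c ≈ 0.718 J/(g·°C)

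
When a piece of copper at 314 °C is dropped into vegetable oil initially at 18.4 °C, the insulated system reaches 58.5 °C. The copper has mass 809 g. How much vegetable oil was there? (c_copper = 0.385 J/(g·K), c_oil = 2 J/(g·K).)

m ≈ 992 g

Conservation of energy gives ΣQ = 0:
809·0.385·(58.5 − 314) + m·2·(58.5 − 18.4) = 0
80.2 m = 79579
m = 79579/80.2 ≈ 992.3 g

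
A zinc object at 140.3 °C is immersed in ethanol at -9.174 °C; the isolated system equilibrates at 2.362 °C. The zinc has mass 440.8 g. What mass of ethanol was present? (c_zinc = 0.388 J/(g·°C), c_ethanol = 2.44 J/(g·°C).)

m ≈ 838 g

Setting the total heat transfer to zero:
440.8·0.388·(2.362 − 140.3) + m·2.44·(2.362 − (-9.174)) = 0
28.15 m = 23592
m = 23592/28.15 ≈ 838.1 g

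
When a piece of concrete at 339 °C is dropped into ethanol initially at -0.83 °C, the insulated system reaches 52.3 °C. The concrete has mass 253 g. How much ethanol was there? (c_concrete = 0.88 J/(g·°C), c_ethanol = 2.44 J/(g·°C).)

Net heat exchanged in the isolated system is zero:
253×0.88×(52.3 − 339) + m×2.44×(52.3 − (-0.83)) = 0
129.64 m = 63831
m = 63831/129.64 ≈ 492.4 g

m ≈ 492 g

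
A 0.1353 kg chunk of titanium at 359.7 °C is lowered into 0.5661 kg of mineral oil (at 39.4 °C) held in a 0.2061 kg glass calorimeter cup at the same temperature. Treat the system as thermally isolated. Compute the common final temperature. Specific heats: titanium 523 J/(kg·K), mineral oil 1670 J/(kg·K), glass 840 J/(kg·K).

T_f ≈ 58.5 °C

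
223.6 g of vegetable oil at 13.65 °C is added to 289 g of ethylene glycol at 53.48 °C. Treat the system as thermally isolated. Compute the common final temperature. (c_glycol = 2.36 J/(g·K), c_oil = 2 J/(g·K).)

Setting the total heat transfer to zero:
289×2.36×(T − 53.48) + 223.6×2×(T − 13.65) = 0
(682.04 + 447.2) T = 682.04×53.48 + 447.2×13.65
T ≈ 37.71 °C

T_f ≈ 37.7 °C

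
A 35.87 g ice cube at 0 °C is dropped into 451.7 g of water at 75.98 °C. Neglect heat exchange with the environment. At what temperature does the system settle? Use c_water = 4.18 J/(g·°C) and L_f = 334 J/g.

T_f ≈ 64.5 °C

Conservation of energy gives ΣQ = 0:
melt ice: 35.87×334 = 11981; warm the meltwater: 149.94 T; water: 1888.1(T − 75.98)
2038 T = 143458 − 11981 = 131478
T ≈ 64.51 °C (positive, so assuming full melt was valid).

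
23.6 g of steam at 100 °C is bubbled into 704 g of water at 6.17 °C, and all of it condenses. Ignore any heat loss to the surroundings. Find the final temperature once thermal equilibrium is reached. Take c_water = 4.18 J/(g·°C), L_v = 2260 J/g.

T_f ≈ 26.8 °C

Net heat exchanged in the isolated system is zero:
latent heat released on condensation: 23.6·2260 = 53336; condensed water 100 °C→T: 98.65(T − 100); original water: 2942.7(T − 6.17)
3041.4 T = 53336 + 9864.8 + 18157 = 81357
T ≈ 26.75 °C — below 100 °C, confirming all the steam condensed.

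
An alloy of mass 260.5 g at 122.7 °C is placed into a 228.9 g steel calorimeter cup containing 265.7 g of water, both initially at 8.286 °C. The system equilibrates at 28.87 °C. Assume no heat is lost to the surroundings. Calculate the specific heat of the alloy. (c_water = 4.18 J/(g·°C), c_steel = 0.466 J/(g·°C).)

Heat gained plus heat lost sum to zero:
260.5×c×(28.87 − 122.7) + 265.7×4.18×(28.87 − 8.286) + 228.9×0.466×(28.87 − 8.286) = 0
-24443 c = -25057
c = -25057/-24443 ≈ 1.025 J/(g·°C)

c ≈ 1.03 J/(g·°C)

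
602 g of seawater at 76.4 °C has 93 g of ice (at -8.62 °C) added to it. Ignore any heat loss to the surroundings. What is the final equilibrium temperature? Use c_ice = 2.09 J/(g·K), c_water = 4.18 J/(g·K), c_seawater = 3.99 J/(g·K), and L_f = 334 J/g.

Energy conservation, ΣQ = 0:
ice -8.62→0 °C: 93×2.09×8.62 = 1675.5; melt ice: 93×334 = 31062; warm the meltwater: 388.74 T; seawater cools: 602×3.99×(T − 76.4) = 2402(T − 76.4)
2790.7 T = 183511 − 32737 = 150774
T ≈ 54.03 °C (positive, so assuming full melt was valid).

T_f ≈ 54.0 °C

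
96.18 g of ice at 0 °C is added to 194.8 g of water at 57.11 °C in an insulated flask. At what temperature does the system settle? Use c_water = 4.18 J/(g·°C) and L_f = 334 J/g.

Conservation of energy gives ΣQ = 0:
latent heat to melt: 96.18·334 = 32124; meltwater 0→T: 96.18·4.18·T = 402.03 T; water: 814.26(T − 57.11)
1216.3 T = 46503 − 32124 = 14378
T ≈ 11.82 °C (positive, so assuming full melt was valid).

T_f ≈ 11.8 °C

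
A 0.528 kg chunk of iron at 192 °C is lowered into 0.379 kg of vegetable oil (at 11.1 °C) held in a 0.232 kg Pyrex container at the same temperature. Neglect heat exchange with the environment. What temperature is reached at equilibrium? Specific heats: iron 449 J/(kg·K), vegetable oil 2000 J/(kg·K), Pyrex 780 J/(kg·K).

T_f ≈ 47.6 °C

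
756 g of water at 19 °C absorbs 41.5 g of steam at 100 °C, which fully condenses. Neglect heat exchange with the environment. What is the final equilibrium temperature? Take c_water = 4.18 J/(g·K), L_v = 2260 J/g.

Net heat exchanged in the isolated system is zero:
steam→water at 100 °C releases m L_v = 41.5×2260 = 93790; condensed water 100 °C→T: 173.47(T − 100); water warms: 756×4.18×(T − 19) = 3160.1(T − 19)
3333.5 T = 93790 + 17347 + 60042 = 171179
T ≈ 51.35 °C — below 100 °C, confirming all the steam condensed.

T_f ≈ 51.4 °C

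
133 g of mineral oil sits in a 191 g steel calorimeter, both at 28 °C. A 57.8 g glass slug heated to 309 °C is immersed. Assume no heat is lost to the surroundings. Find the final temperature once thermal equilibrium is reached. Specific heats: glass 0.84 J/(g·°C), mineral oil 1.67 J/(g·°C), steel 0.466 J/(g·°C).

Let T be the final temperature. ΣQ_i = 0:
57.8*0.84*(T − 309) + 133*1.67*(T − 28) + 191*0.466*(T − 28) = 0
48.55(T − 309) + 222.11(T − 28) + 89.01(T − 28) = 0
(48.55 + 222.11 + 89.01) T = 48.55*309 + 222.11*28 + 89.01*28
T ≈ 65.93 °C

T_f ≈ 65.9 °C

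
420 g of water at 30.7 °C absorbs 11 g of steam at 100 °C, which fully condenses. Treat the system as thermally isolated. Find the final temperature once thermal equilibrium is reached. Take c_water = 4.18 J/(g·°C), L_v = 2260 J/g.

T_f ≈ 46.3 °C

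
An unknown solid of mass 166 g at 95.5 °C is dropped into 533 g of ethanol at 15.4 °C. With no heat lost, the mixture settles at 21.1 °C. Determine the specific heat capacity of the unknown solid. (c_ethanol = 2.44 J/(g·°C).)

c ≈ 0.6 J/(g·°C)

Conservation of energy gives ΣQ = 0:
166·c·(21.1 − 95.5) + 533·2.44·(21.1 − 15.4) = 0
-12350 c = -7413
c = -7413/-12350 ≈ 0.6002 J/(g·°C)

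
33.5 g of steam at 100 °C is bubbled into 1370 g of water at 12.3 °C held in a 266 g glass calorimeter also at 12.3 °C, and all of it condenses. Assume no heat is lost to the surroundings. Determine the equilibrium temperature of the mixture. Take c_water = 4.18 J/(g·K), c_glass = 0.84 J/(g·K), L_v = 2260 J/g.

T_f ≈ 26.7 °C

Energy conservation, ΣQ = 0:
steam→water at 100 °C releases m L_v = 33.5×2260 = 75710; condensate cools 100→T: 33.5×4.18×(T − 100) = 140.03(T − 100); water warms: 1370×4.18×(T − 12.3) = 5726.6(T − 12.3); glass cup: 266×0.84×(T − 12.3) = 223.44(T − 12.3)
6090.1 T = 75710 + 14003 + 73185 = 162898
T ≈ 26.75 °C — below 100 °C, confirming all the steam condensed.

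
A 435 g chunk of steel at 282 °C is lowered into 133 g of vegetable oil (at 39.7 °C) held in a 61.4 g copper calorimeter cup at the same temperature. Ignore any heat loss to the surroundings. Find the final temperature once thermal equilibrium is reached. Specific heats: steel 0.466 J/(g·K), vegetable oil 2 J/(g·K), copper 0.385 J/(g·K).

T_f = Σ m_i c_i T_i / Σ m_i c_i:
T_f = (202.71×282 + 266×39.7 + 23.64×39.7) / (202.71 + 266 + 23.64)
    = 68663 / 492.35 ≈ 139.46 °C

T_f ≈ 139.5 °C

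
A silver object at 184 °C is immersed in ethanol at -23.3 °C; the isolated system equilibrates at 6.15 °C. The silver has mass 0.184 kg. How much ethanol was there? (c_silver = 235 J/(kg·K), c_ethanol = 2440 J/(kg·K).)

m ≈ 0.107 kg

Let T be the final temperature. ΣQ_i = 0:
0.184·235·(6.15 − 184) + m·2440·(6.15 − (-23.3)) = 0
71858 m = 7690.2
m = 7690.2/71858 ≈ 0.107 kg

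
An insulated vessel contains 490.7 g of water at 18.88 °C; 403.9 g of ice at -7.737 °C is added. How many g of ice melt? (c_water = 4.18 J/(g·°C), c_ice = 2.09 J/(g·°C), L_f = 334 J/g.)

m_melted ≈ 96.4 g

Heat available from the water dropping to 0 °C: 490.7·4.18·18.88 = 38725 J.
Warming the ice to 0 °C takes 403.9·2.09·7.737 = 6531.2 J, leaving 32194 J for melting.
To melt every bit of ice: 403.9·334 = 134903 J.
That's not enough to melt it all — equilibrium is at 0 °C with ice remaining.
m_melt = 32194 / L_f = 96.39 g.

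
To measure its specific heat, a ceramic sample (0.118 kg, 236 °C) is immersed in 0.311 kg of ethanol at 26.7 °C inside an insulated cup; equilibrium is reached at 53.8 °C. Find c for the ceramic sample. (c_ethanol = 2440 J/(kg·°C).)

Heat lost by the ceramic sample = heat gained by the ethanol:
0.118×c×(236 − 53.8) = 0.311×2440×(53.8 − 26.7)
21.5 c = 20565  ⇒  c ≈ 956.5 J/(kg·°C)

c ≈ 957 J/(kg·°C)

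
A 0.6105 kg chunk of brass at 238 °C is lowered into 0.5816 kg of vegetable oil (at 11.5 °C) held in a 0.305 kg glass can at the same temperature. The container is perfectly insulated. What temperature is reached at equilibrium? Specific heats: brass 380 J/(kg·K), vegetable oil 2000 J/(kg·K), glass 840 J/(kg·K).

T_f ≈ 43.3 °C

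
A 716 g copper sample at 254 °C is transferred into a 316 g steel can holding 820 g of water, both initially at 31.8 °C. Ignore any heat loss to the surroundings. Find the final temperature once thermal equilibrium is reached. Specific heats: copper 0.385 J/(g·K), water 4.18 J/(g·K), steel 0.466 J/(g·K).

T_f ≈ 47.7 °C

Setting the total heat transfer to zero:
716*0.385*(T − 254) + 820*4.18*(T − 31.8) + 316*0.466*(T − 31.8) = 0
275.66(T − 254) + 3427.6(T − 31.8) + 147.26(T − 31.8) = 0
3850.5 T = 183698
T = 183698/3850.5 ≈ 47.71 °C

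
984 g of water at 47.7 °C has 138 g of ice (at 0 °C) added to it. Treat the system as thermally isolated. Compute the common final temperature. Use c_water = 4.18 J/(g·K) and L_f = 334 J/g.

Sum of m c ΔT and latent-heat terms is zero:
fusion: m_ice L_f = 138×334 = 46092
  meltwater 0→T: 138×4.18×T = 576.84 T
  water cools: 984×4.18×(T − 47.7) = 4113.1(T − 47.7)
4690 T = 196196 − 46092 = 150104
T ≈ 32.01 °C — above 0 °C, consistent with complete melting.

T_f ≈ 32.0 °C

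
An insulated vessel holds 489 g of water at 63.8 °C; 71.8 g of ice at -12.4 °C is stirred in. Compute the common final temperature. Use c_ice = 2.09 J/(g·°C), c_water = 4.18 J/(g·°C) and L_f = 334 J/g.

T_f ≈ 44.6 °C

Setting the total heat transfer to zero:
warm ice to 0 °C: 71.8×2.09×(0 − (-12.4)) = 1860.8
  latent heat to melt: 71.8×334 = 23981
  warm the meltwater: 300.12 T
  water cools: 489×4.18×(T − 63.8) = 2044(T − 63.8)
2344.1 T = 130408 − 25842 = 104567
T ≈ 44.61 °C. Since T > 0 °C, the all-ice-melts assumption holds.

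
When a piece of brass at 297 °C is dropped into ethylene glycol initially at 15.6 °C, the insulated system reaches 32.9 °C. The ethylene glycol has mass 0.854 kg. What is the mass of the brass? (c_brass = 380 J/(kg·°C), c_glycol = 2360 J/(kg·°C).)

m ≈ 0.347 kg

Energy conservation, ΣQ = 0:
m·380·(32.9 − 297) + 0.854·2360·(32.9 − 15.6) = 0
-100358 m = -34867
m = -34867/-100358 ≈ 0.3474 kg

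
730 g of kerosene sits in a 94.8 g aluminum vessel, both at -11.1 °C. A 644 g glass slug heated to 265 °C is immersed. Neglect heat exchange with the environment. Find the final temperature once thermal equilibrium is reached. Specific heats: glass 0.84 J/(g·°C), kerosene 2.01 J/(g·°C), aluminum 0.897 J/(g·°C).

Net heat exchanged in the isolated system is zero:
644·0.84·(T − 265) + 730·2.01·(T − (-11.1)) + 94.8·0.897·(T − (-11.1)) = 0
540.96(T − 265) + 1467.3(T − (-11.1)) + 85.04(T − (-11.1)) = 0
2093.3 T = 126123
T ≈ 60.25 °C

T_f ≈ 60.3 °C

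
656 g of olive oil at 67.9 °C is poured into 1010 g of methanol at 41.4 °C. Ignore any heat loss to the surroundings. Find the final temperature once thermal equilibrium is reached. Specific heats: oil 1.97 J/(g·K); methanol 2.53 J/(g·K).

Heat lost by the oil equals heat gained by the methanol:
656*1.97*(67.9 − T) = 1010*2.53*(T − 41.4)
1292.3(67.9 − T) = 2555.3(T − 41.4)
3847.6 T = 193538  ⇒  T ≈ 50.30 °C

T_f ≈ 50.3 °C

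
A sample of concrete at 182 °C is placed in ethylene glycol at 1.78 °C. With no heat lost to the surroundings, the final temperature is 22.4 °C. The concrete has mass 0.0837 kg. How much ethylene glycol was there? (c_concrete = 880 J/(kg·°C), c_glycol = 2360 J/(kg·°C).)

m ≈ 0.242 kg

Energy conservation, ΣQ = 0:
0.0837·880·(22.4 − 182) + m·2360·(22.4 − 1.78) = 0
48663 m = 11755
m = 11755/48663 ≈ 0.2416 kg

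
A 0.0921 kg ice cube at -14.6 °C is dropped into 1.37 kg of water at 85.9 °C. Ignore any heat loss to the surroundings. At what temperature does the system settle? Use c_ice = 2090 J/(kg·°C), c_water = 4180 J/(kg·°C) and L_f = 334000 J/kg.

Energy balance with sensible and latent terms:
warm ice to 0 °C: 0.0921×2090×(0 − (-14.6)) = 2810.3
  melt ice: 0.0921×334000 = 30761
  meltwater 0→T: 0.0921×4180×T = 384.98 T
  water: 5726.6(T − 85.9)
6111.6 T = 491915 − 33572 = 458343
T ≈ 75.00 °C. Since T > 0 °C, the all-ice-melts assumption holds.

T_f ≈ 75.0 °C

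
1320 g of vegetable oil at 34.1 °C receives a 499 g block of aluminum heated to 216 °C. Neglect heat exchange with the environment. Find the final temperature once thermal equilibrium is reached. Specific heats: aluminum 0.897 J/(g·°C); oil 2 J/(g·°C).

Taking heat into each body as positive, Σ m c ΔT = 0:
499*0.897*(T − 216) + 1320*2*(T − 34.1) = 0
3087.6 T = 186706
T ≈ 60.47 °C

T_f ≈ 60.5 °C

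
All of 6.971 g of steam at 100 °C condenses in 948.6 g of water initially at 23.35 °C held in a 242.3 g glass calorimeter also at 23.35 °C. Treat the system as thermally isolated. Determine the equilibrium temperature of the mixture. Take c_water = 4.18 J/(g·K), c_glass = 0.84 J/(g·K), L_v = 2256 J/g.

T_f ≈ 27.6 °C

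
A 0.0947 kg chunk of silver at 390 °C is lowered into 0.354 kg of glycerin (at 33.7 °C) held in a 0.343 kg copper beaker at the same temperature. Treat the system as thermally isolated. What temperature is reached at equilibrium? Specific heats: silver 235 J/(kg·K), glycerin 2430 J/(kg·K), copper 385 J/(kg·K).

T_f ≈ 41.5 °C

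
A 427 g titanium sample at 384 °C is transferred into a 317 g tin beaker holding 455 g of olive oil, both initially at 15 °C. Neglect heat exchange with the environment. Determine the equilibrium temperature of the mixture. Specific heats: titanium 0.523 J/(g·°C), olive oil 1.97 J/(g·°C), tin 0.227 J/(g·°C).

Let T be the final temperature. ΣQ_i = 0:
427·0.523·(T − 384) + 455·1.97·(T − 15) + 317·0.227·(T − 15) = 0
223.32(T − 384) + 896.35(T − 15) + 71.96(T − 15) = 0
(223.32 + 896.35 + 71.96) T = 223.32·384 + 896.35·15 + 71.96·15
T = 100280 / 1191.6 = 84.2 °C

T_f ≈ 84.2 °C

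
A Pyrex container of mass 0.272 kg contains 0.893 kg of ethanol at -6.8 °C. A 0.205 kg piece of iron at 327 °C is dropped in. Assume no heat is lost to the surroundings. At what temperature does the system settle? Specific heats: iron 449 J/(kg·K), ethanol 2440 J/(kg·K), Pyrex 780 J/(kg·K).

T_f ≈ 5.6 °C

Setting the total heat transfer to zero:
0.205·449·(T − 327) + 0.893·2440·(T − (-6.8)) + 0.272·780·(T − (-6.8)) = 0
92.04(T − 327) + 2178.9(T − (-6.8)) + 212.16(T − (-6.8)) = 0
(92.04 + 2178.9 + 212.16) T = 92.04·327 + 2178.9·(-6.8) + 212.16·(-6.8)
T = 13839 / 2483.1 = 5.57 °C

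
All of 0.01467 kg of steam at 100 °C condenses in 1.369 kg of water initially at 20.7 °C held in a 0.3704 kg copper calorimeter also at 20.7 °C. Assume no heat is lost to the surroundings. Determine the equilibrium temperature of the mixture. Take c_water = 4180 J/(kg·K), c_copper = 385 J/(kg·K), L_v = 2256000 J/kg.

T_f ≈ 27.1 °C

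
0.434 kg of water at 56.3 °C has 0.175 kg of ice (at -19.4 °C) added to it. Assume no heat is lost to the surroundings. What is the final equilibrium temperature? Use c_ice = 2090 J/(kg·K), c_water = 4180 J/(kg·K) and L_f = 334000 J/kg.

Energy balance with sensible and latent terms:
warm ice to 0 °C: 0.175×2090×(0 − (-19.4)) = 7095.5; melt ice: 0.175×334000 = 58450; warm the meltwater: 731.5 T; water: 1814.1(T − 56.3)
2545.6 T = 102135 − 65546 = 36589
T ≈ 14.37 °C (positive, so assuming full melt was valid).

T_f ≈ 14.4 °C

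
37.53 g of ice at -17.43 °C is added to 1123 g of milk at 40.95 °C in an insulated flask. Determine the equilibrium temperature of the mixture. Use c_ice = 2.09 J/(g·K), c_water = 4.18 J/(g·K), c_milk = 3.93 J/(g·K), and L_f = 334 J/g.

Conservation of energy gives ΣQ = 0:
warm ice to 0 °C: 37.53×2.09×(0 − (-17.43)) = 1367.2
  latent heat to melt: 37.53×334 = 12535
  meltwater 0→T: 37.53×4.18×T = 156.88 T
  milk cools: 1123×3.93×(T − 40.95) = 4413.4(T − 40.95)
4570.3 T = 180728 − 13902 = 166826
T ≈ 36.50 °C — above 0 °C, consistent with complete melting.

T_f ≈ 36.5 °C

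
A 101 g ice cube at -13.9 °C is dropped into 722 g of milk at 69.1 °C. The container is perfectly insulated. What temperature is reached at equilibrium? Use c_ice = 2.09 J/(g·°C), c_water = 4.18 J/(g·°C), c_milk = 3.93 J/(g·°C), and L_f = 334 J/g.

Net heat exchanged in the isolated system is zero:
warm ice to 0 °C: 101·2.09·(0 − (-13.9)) = 2934.2; latent heat to melt: 101·334 = 33734; meltwater 0→T: 101·4.18·T = 422.18 T; milk cools: 722·3.93·(T − 69.1) = 2837.5(T − 69.1)
3259.6 T = 196068 − 36668 = 159400
T ≈ 48.90 °C. Since T > 0 °C, the all-ice-melts assumption holds.

T_f ≈ 48.9 °C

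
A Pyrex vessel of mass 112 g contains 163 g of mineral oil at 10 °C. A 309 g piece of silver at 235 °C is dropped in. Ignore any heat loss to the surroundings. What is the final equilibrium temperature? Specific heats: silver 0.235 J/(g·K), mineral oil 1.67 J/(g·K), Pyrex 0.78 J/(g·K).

T_f ≈ 47.8 °C

Heat gained plus heat lost sum to zero:
309×0.235×(T − 235) + 163×1.67×(T − 10) + 112×0.78×(T − 10) = 0
72.61(T − 235) + 272.21(T − 10) + 87.36(T − 10) = 0
(72.61 + 272.21 + 87.36) T = 72.61×235 + 272.21×10 + 87.36×10
T ≈ 47.80 °C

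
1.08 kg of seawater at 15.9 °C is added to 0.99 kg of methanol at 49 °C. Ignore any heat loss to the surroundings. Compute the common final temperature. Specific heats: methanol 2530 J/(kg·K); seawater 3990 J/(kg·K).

T_f ≈ 28.1 °C

Taking heat into each body as positive, Σ m c ΔT = 0:
0.99*2530*(T − 49) + 1.08*3990*(T − 15.9) = 0
(2504.7 + 4309.2) T = 2504.7*49 + 4309.2*15.9
T = 191247 / 6813.9 = 28.1 °C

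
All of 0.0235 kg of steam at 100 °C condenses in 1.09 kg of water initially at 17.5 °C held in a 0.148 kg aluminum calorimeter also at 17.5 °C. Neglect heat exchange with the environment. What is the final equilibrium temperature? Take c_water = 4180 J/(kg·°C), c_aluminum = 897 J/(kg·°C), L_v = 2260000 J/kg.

T_f ≈ 30.3 °C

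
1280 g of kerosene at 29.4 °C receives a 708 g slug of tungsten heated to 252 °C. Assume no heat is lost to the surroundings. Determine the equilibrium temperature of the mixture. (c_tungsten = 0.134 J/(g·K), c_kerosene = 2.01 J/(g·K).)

Setting the total heat transfer to zero:
708×0.134×(T − 252) + 1280×2.01×(T − 29.4) = 0
2667.7 T = 99548
T = 99548 / 2667.7 = 37.3 °C

T_f ≈ 37.3 °C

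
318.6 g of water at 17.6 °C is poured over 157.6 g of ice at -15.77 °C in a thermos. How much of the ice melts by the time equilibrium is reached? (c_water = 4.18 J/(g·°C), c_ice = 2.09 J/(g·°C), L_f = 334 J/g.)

Water can give up m c ΔT = 318.6×4.18×17.6 = 23439 J before reaching 0 °C.
Of that, 157.6×2.09×15.77 = 5194.4 J goes to bring the ice to 0 °C, leaving 18244 J.
Melting all 157.6 g of ice would need 157.6×334 = 52638 J.
Since 18244 < 52638 J, not all the ice melts; equilibrium is at 0 °C.
m_melt = 18244 / L_f = 54.62 g.

m_melted ≈ 54.6 g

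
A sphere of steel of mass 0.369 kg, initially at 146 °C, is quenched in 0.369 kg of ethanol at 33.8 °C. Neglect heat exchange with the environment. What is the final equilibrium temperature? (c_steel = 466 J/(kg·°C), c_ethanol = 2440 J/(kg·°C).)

T_f ≈ 51.8 °C

With ΣQ=0 the equilibrium temperature is the m·c-weighted mean:
T_f = (171.95·146 + 900.36·33.8) / (171.95 + 900.36)
    = 55537 / 1072.3 ≈ 51.79 °C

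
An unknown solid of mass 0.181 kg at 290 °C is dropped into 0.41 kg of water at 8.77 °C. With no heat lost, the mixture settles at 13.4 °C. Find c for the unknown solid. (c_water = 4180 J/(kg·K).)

c ≈ 158 J/(kg·K)

m_s c (T_s − T_f) = m_water c_water (T_f − T_0):
0.181×c×(290 − 13.4) = 0.41×4180×(13.4 − 8.77)
50.06 c = 7934.9  ⇒  c ≈ 158.5 J/(kg·K)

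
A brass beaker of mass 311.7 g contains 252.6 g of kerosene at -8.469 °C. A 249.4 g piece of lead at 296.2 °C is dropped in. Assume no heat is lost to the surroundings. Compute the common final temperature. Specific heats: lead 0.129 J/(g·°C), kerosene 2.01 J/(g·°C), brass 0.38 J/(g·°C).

T_f ≈ 6.4 °C

Let T be the final temperature. ΣQ_i = 0:
249.4×0.129×(T − 296.2) + 252.6×2.01×(T − (-8.469)) + 311.7×0.38×(T − (-8.469)) = 0
32.17(T − 296.2) + 507.73(T − (-8.469)) + 118.45(T − (-8.469)) = 0
658.34 T = 4226.5
T = 4226.5 / 658.34 = 6.42 °C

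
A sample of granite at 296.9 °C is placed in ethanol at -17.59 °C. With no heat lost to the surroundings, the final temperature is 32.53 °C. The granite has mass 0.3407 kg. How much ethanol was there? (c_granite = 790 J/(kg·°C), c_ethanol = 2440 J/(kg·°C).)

m ≈ 0.582 kg

|Q_granite| = |Q_ethanol|:
0.3407×790×(296.9 − 32.53) = m×2440×(32.53 − (-17.59))
122293 m = 71156  ⇒  m ≈ 0.5818 kg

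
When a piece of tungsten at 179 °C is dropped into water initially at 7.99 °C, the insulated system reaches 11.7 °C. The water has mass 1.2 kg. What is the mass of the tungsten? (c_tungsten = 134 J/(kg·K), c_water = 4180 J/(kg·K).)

Heat gained plus heat lost sum to zero:
m×134×(11.7 − 179) + 1.2×4180×(11.7 − 7.99) = 0
-22418 m = -18609
m = -18609/-22418 ≈ 0.8301 kg

m ≈ 0.83 kg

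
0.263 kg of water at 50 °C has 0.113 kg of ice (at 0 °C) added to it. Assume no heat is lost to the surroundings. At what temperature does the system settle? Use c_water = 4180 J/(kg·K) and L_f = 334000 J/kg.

T_f ≈ 11.0 °C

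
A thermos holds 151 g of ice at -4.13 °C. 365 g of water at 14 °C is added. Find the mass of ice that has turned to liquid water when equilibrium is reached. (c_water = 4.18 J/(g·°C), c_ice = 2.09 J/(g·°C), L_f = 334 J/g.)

Cooling the water to 0 °C releases 365·4.18·14 = 21360 J.
Warming the ice to 0 °C takes 151·2.09·4.13 = 1303.4 J, leaving 20056 J for melting.
Melting all 151 g of ice would need 151·334 = 50434 J.
Since 20056 < 50434 J, not all the ice melts; equilibrium is at 0 °C.
m_melt = 20056 / L_f = 60.05 g.

m_melted ≈ 60 g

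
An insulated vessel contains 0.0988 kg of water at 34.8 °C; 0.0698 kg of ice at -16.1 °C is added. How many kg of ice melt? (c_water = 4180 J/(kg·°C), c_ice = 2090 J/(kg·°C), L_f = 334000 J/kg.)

Cooling the water to 0 °C releases 0.0988·4180·34.8 = 14372 J.
Of that, 0.0698·2090·16.1 = 2348.7 J goes to bring the ice to 0 °C, leaving 12023 J.
Fully melting the ice requires m_ice L_f = 0.0698·334000 = 23313 J.
That's not enough to melt it all — equilibrium is at 0 °C with ice remaining.
m_melt = 12023 / L_f = 0.036 kg.

m_melted ≈ 0.036 kg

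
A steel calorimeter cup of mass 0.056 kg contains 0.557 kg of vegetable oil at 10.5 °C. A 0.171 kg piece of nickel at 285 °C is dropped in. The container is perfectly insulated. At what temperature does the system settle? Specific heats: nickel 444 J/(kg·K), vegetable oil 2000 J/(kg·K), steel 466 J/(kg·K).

T_f = Σ m_i c_i T_i / Σ m_i c_i:
T_f = (75.92×285 + 1114×10.5 + 26.1×10.5) / (75.92 + 1114 + 26.1)
    = 33609 / 1216 ≈ 27.64 °C

T_f ≈ 27.6 °C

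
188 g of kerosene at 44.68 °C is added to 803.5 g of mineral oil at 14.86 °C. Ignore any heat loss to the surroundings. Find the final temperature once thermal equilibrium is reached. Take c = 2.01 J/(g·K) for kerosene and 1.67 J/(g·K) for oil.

T_f ≈ 21.4 °C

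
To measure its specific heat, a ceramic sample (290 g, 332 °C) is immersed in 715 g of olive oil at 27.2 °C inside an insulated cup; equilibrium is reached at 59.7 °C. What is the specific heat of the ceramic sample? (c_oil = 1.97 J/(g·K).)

m_s c (T_s − T_f) = m_oil c_oil (T_f − T_0):
290×c×(332 − 59.7) = 715×1.97×(59.7 − 27.2)
78967 c = 45778  ⇒  c ≈ 0.5797 J/(g·K)

c ≈ 0.58 J/(g·K)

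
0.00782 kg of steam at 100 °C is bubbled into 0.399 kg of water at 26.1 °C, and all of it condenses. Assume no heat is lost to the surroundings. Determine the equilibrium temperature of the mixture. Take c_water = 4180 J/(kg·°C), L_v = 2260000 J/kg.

Net heat exchanged in the isolated system is zero:
steam→water at 100 °C releases m L_v = 0.00782×2260000 = 17673
  condensate cools 100→T: 0.00782×4180×(T − 100) = 32.69(T − 100)
  water warms: 0.399×4180×(T − 26.1) = 1667.8(T − 26.1)
1700.5 T = 17673 + 3268.8 + 43530 = 64472
T ≈ 37.91 °C (< 100 °C, so full condensation is consistent).

T_f ≈ 37.9 °C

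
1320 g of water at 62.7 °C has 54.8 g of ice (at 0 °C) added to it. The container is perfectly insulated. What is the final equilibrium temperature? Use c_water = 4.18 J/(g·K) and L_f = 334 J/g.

T_f ≈ 57.0 °C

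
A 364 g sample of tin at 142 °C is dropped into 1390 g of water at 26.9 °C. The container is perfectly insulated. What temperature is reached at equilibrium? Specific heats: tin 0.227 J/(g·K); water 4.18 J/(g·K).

With ΣQ=0 the equilibrium temperature is the m·c-weighted mean:
T_f = (82.63×142 + 5810.2×26.9) / (82.63 + 5810.2)
    = 168028 / 5892.8 ≈ 28.51 °C

T_f ≈ 28.5 °C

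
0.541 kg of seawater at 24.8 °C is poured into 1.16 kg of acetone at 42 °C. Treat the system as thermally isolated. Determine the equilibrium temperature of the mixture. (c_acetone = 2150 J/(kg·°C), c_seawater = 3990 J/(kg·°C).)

T_f ≈ 34.0 °C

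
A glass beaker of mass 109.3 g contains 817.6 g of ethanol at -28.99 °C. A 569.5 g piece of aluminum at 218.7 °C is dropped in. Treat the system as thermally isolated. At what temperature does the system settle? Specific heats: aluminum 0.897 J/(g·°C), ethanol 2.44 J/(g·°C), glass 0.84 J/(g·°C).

Conservation of energy gives ΣQ = 0:
569.5·0.897·(T − 218.7) + 817.6·2.44·(T − (-28.99)) + 109.3·0.84·(T − (-28.99)) = 0
(510.84 + 1994.9 + 91.81) T = 510.84·218.7 + 1994.9·(-28.99) + 91.81·(-28.99)
T = 51226/2597.6 ≈ 19.72 °C

T_f ≈ 19.7 °C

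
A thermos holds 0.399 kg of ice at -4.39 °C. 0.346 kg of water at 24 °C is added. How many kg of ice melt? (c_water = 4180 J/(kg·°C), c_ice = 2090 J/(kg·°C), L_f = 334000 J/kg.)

Cooling the water to 0 °C releases 0.346·4180·24 = 34711 J.
Warming the ice to 0 °C takes 0.399·2090·4.39 = 3660.9 J, leaving 31050 J for melting.
To melt every bit of ice: 0.399·334000 = 133266 J.
That's not enough to melt it all — equilibrium is at 0 °C with ice remaining.
m_melted·334000 = 31050  ⇒  m_melted ≈ 0.09296 kg.

m_melted ≈ 0.093 kg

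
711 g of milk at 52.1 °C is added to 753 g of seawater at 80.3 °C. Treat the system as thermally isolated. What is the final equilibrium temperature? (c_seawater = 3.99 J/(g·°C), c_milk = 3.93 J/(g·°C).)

T_f ≈ 66.7 °C

Set heat shed by the hot body equal to heat absorbed by the cold body:
753*3.99*(80.3 − T) = 711*3.93*(T − 52.1)
3004.5(80.3 − T) = 2794.2(T − 52.1)
5798.7 T = 386838  ⇒  T ≈ 66.71 °C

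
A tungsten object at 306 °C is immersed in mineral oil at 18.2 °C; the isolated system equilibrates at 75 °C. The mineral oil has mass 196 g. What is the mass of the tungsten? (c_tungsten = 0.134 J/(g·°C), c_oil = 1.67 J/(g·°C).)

|Q_tungsten| = |Q_oil|:
m×0.134×(306 − 75) = 196×1.67×(75 − 18.2)
30.95 m = 18592  ⇒  m ≈ 600.6 g

m ≈ 601 g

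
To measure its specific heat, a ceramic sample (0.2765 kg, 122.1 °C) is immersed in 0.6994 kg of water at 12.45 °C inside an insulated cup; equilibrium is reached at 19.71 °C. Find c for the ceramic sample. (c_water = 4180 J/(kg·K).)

Heat lost by the ceramic sample = heat gained by the water:
0.2765×c×(122.1 − 19.71) = 0.6994×4180×(19.71 − 12.45)
28.31 c = 21225  ⇒  c ≈ 749.7 J/(kg·K)

c ≈ 750 J/(kg·K)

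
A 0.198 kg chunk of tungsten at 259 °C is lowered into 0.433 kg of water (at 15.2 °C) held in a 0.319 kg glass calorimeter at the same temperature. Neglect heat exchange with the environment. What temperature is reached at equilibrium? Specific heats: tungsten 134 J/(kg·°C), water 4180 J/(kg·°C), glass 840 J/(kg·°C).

T_f ≈ 18.3 °C

Setting the total heat transfer to zero:
0.198*134*(T − 259) + 0.433*4180*(T − 15.2) + 0.319*840*(T − 15.2) = 0
2104.4 T = 38456
T = 38456/2104.4 ≈ 18.27 °C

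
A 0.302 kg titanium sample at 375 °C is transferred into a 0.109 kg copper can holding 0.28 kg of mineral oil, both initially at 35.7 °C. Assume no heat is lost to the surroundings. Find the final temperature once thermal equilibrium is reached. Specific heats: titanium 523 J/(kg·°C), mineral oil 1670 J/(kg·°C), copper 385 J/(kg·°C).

Net heat exchanged in the isolated system is zero:
0.302*523*(T − 375) + 0.28*1670*(T − 35.7) + 0.109*385*(T − 35.7) = 0
157.95(T − 375) + 467.6(T − 35.7) + 41.97(T − 35.7) = 0
667.51 T = 77421
T ≈ 115.98 °C

T_f ≈ 116.0 °C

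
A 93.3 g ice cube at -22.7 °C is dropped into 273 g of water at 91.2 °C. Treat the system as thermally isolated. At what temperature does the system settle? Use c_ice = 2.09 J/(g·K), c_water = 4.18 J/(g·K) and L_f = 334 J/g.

Net heat exchanged in the isolated system is zero:
warm ice to 0 °C: 93.3·2.09·(0 − (-22.7)) = 4426.4; melt ice: 93.3·334 = 31162; warm the meltwater: 389.99 T; water cools: 273·4.18·(T − 91.2) = 1141.1(T − 91.2)
1531.1 T = 104072 − 35589 = 68483
T ≈ 44.73 °C (positive, so assuming full melt was valid).

T_f ≈ 44.7 °C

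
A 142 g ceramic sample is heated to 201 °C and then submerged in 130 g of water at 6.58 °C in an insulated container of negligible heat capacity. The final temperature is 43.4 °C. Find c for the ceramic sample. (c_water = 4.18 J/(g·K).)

c ≈ 0.894 J/(g·K)

Conservation of energy gives ΣQ = 0:
142×c×(43.4 − 201) + 130×4.18×(43.4 − 6.58) = 0
-22379 c = -20008
c = -20008/-22379 ≈ 0.894 J/(g·K)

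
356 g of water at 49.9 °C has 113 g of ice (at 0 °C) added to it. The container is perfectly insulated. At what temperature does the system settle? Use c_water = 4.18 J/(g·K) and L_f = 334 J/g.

Taking heat into each body as positive, Σ m c ΔT = 0:
melt ice: 113×334 = 37742; warm the meltwater: 472.34 T; water: 1488.1(T − 49.9)
1960.4 T = 74255 − 37742 = 36513
T ≈ 18.63 °C. Since T > 0 °C, the all-ice-melts assumption holds.

T_f ≈ 18.6 °C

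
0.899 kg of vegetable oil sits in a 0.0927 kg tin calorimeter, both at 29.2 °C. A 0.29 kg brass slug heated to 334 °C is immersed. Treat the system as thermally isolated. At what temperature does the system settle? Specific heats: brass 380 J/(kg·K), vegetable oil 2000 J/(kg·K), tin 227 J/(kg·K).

Heat gained plus heat lost sum to zero:
0.29*380*(T − 334) + 0.899*2000*(T − 29.2) + 0.0927*227*(T − 29.2) = 0
1929.2 T = 89923
T = 89923/1929.2 ≈ 46.61 °C

T_f ≈ 46.6 °C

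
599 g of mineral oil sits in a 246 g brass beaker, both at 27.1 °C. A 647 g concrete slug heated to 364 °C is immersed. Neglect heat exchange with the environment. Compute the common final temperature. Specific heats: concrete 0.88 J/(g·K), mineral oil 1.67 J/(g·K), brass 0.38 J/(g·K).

T_f ≈ 142.4 °C

Let T be the final temperature. ΣQ_i = 0:
647*0.88*(T − 364) + 599*1.67*(T − 27.1) + 246*0.38*(T − 27.1) = 0
569.36(T − 364) + 1000.3(T − 27.1) + 93.48(T − 27.1) = 0
1663.2 T = 236889
T = 236889/1663.2 ≈ 142.43 °C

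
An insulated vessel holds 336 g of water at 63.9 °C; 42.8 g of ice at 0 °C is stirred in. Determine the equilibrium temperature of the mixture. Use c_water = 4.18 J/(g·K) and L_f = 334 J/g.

Taking heat into each body as positive, Σ m c ΔT = 0:
latent heat to melt: 42.8×334 = 14295
  meltwater 0→T: 42.8×4.18×T = 178.9 T
  water: 1404.5(T − 63.9)
1583.4 T = 89746 − 14295 = 75451
T ≈ 47.65 °C (positive, so assuming full melt was valid).

T_f ≈ 47.7 °C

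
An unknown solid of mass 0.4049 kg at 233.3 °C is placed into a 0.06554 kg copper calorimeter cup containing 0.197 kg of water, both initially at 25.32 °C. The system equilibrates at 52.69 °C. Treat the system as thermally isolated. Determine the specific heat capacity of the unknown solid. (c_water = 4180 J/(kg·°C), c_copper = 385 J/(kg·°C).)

c ≈ 318 J/(kg·°C)

Let T be the final temperature. ΣQ_i = 0:
0.4049·c·(52.69 − 233.3) + 0.197·4180·(52.69 − 25.32) + 0.06554·385·(52.69 − 25.32) = 0
-73.13 c = -23229
c = -23229/-73.13 ≈ 317.6 J/(kg·°C)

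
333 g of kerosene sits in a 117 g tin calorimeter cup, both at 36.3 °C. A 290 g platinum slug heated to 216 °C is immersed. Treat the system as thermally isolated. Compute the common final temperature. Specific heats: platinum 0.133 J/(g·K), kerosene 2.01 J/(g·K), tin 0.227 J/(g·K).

Setting the total heat transfer to zero:
290*0.133*(T − 216) + 333*2.01*(T − 36.3) + 117*0.227*(T − 36.3) = 0
(38.57 + 669.33 + 26.56) T = 38.57*216 + 669.33*36.3 + 26.56*36.3
T ≈ 45.74 °C

T_f ≈ 45.7 °C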